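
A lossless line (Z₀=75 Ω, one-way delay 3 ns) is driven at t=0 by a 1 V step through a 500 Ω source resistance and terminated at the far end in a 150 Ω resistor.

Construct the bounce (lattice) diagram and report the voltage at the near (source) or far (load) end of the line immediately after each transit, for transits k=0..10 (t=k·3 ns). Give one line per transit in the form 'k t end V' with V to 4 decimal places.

Γ_L=0.333333, Γ_S=0.739130; launch V₁=1·75/575=0.130435
k=0 src: V=0.1304
k=1 load: inc=0.130435, refl=0.130435·0.333333=0.0435; V=0.000000+0.130435+0.043478=0.1739
k=2 src: inc=0.043478, refl=0.043478·0.739130=0.0321; V=0.130435+0.043478+0.032136=0.2060
k=3 load: inc=0.032136, refl=0.032136·0.333333=0.0107; V=0.173913+0.032136+0.010712=0.2168
k=4 src: inc=0.010712, refl=0.010712·0.739130=0.0079; V=0.206049+0.010712+0.007918=0.2247
k=5 load: inc=0.007918, refl=0.007918·0.333333=0.0026; V=0.216761+0.007918+0.002639=0.2273
k=6 src: inc=0.002639, refl=0.002639·0.739130=0.0020; V=0.224679+0.002639+0.001951=0.2293
k=7 load: inc=0.001951, refl=0.001951·0.333333=0.0007; V=0.227318+0.001951+0.000650=0.2299
k=8 src: inc=0.000650, refl=0.000650·0.739130=0.0005; V=0.229269+0.000650+0.000481=0.2304
k=9 load: inc=0.000481, refl=0.000481·0.333333=0.0002; V=0.229919+0.000481+0.000160=0.2306
k=10 src: inc=0.000160, refl=0.000160·0.739130=0.0001; V=0.230400+0.000160+0.000118=0.2307

0 0 source 0.1304
1 3 load 0.1739
2 6 source 0.2060
3 9 load 0.2168
4 12 source 0.2247
5 15 load 0.2273
6 18 source 0.2293
7 21 load 0.2299
8 24 source 0.2304
9 27 load 0.2306
10 30 source 0.2307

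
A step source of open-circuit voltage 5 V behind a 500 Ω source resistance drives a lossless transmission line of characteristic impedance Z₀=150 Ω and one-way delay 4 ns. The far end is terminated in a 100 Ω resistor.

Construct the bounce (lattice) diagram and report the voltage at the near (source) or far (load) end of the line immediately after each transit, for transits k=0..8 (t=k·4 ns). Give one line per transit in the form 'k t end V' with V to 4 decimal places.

0 0 source 1.1538
1 4 load 0.9231
2 8 source 0.7988
3 12 load 0.8237
4 16 source 0.8371
5 20 load 0.8344
6 24 source 0.8329
7 28 load 0.8332
8 32 source 0.8334

Γ_L=-0.200000, Γ_S=0.538462; launch V₁=5·150/650=1.153846
k=0 src: V=1.1538
k=1 load: inc=1.153846, refl=1.153846·-0.200000=-0.2308; V=0.000000+1.153846+-0.230769=0.9231
k=2 src: inc=-0.230769, refl=-0.230769·0.538462=-0.1243; V=1.153846+-0.230769+-0.124260=0.7988
k=3 load: inc=-0.124260, refl=-0.124260·-0.200000=0.0249; V=0.923077+-0.124260+0.024852=0.8237
k=4 src: inc=0.024852, refl=0.024852·0.538462=0.0134; V=0.798817+0.024852+0.013382=0.8371
k=5 load: inc=0.013382, refl=0.013382·-0.200000=-0.0027; V=0.823669+0.013382+-0.002676=0.8344
k=6 src: inc=-0.002676, refl=-0.002676·0.538462=-0.0014; V=0.837051+-0.002676+-0.001441=0.8329
k=7 load: inc=-0.001441, refl=-0.001441·-0.200000=0.0003; V=0.834374+-0.001441+0.000288=0.8332
k=8 src: inc=0.000288, refl=0.000288·0.538462=0.0002; V=0.832933+0.000288+0.000155=0.8334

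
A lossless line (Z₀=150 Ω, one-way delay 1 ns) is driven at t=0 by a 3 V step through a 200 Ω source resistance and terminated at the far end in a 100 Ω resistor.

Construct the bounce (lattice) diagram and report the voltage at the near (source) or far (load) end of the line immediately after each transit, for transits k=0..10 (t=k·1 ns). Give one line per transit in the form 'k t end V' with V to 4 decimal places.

Γ_L=-0.200000, Γ_S=0.142857; launch V₁=3·150/350=1.285714
k=0 src: V=1.2857
k=1 load: inc=1.285714, refl=1.285714·-0.200000=-0.2571; V=0.000000+1.285714+-0.257143=1.0286
k=2 src: inc=-0.257143, refl=-0.257143·0.142857=-0.0367; V=1.285714+-0.257143+-0.036735=0.9918
k=3 load: inc=-0.036735, refl=-0.036735·-0.200000=0.0073; V=1.028571+-0.036735+0.007347=0.9992
k=4 src: inc=0.007347, refl=0.007347·0.142857=0.0010; V=0.991837+0.007347+0.001050=1.0002
k=5 load: inc=0.001050, refl=0.001050·-0.200000=-0.0002; V=0.999184+0.001050+-0.000210=1.0000
k=6 src: inc=-0.000210, refl=-0.000210·0.142857=-0.0000; V=1.000233+-0.000210+-0.000030=1.0000
k=7 load: inc=-0.000030, refl=-0.000030·-0.200000=0.0000; V=1.000023+-0.000030+0.000006=1.0000
k=8 src: inc=0.000006, refl=0.000006·0.142857=0.0000; V=0.999993+0.000006+0.000001=1.0000
k=9 load: inc=0.000001, refl=0.000001·-0.200000=-0.0000; V=0.999999+0.000001+-0.000000=1.0000
k=10 src: inc=-0.000000, refl=-0.000000·0.142857=-0.0000; V=1.000000+-0.000000+-0.000000=1.0000

0 0 source 1.2857
1 1 load 1.0286
2 2 source 0.9918
3 3 load 0.9992
4 4 source 1.0002
5 5 load 1.0000
6 6 source 1.0000
7 7 load 1.0000
8 8 source 1.0000
9 9 load 1.0000
10 10 source 1.0000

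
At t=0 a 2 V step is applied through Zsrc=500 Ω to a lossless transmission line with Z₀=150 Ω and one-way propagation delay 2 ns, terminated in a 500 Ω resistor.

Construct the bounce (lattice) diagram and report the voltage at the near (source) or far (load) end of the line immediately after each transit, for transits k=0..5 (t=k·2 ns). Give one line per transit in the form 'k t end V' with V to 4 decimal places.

Γ_L=0.538462, Γ_S=0.538462; launch V₁=2·150/650=0.461538
k=0 src: V=0.4615
k=1 load: inc=0.461538, refl=0.461538·0.538462=0.2485; V=0.000000+0.461538+0.248521=0.7101
k=2 src: inc=0.248521, refl=0.248521·0.538462=0.1338; V=0.461538+0.248521+0.133819=0.8439
k=3 load: inc=0.133819, refl=0.133819·0.538462=0.0721; V=0.710059+0.133819+0.072056=0.9159
k=4 src: inc=0.072056, refl=0.072056·0.538462=0.0388; V=0.843878+0.072056+0.038800=0.9547
k=5 load: inc=0.038800, refl=0.038800·0.538462=0.0209; V=0.915934+0.038800+0.020892=0.9756

0 0 source 0.4615
1 2 load 0.7101
2 4 source 0.8439
3 6 load 0.9159
4 8 source 0.9547
5 10 load 0.9756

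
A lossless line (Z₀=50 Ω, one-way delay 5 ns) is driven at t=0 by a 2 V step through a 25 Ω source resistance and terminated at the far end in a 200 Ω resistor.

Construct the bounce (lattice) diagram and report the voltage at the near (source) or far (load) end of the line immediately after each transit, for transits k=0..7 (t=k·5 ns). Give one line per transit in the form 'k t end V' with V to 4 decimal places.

Γ_L=0.600000, Γ_S=-0.333333; launch V₁=2·50/75=1.333333
k=0 src: V=1.3333
k=1 load: inc=1.333333, refl=1.333333·0.600000=0.8000; V=0.000000+1.333333+0.800000=2.1333
k=2 src: inc=0.800000, refl=0.800000·-0.333333=-0.2667; V=1.333333+0.800000+-0.266667=1.8667
k=3 load: inc=-0.266667, refl=-0.266667·0.600000=-0.1600; V=2.133333+-0.266667+-0.160000=1.7067
k=4 src: inc=-0.160000, refl=-0.160000·-0.333333=0.0533; V=1.866667+-0.160000+0.053333=1.7600
k=5 load: inc=0.053333, refl=0.053333·0.600000=0.0320; V=1.706667+0.053333+0.032000=1.7920
k=6 src: inc=0.032000, refl=0.032000·-0.333333=-0.0107; V=1.760000+0.032000+-0.010667=1.7813
k=7 load: inc=-0.010667, refl=-0.010667·0.600000=-0.0064; V=1.792000+-0.010667+-0.006400=1.7749

0 0 source 1.3333
1 5 load 2.1333
2 10 source 1.8667
3 15 load 1.7067
4 20 source 1.7600
5 25 load 1.7920
6 30 source 1.7813
7 35 load 1.7749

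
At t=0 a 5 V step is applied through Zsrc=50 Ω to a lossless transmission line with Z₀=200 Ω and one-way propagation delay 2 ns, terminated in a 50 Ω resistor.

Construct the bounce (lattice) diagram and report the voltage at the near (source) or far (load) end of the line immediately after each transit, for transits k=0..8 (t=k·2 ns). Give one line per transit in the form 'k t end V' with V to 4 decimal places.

Γ_L=-0.600000, Γ_S=-0.600000; launch V₁=5·200/250=4.000000
k=0 src: V=4.0000
k=1 load: inc=4.000000, refl=4.000000·-0.600000=-2.4000; V=0.000000+4.000000+-2.400000=1.6000
k=2 src: inc=-2.400000, refl=-2.400000·-0.600000=1.4400; V=4.000000+-2.400000+1.440000=3.0400
k=3 load: inc=1.440000, refl=1.440000·-0.600000=-0.8640; V=1.600000+1.440000+-0.864000=2.1760
k=4 src: inc=-0.864000, refl=-0.864000·-0.600000=0.5184; V=3.040000+-0.864000+0.518400=2.6944
k=5 load: inc=0.518400, refl=0.518400·-0.600000=-0.3110; V=2.176000+0.518400+-0.311040=2.3834
k=6 src: inc=-0.311040, refl=-0.311040·-0.600000=0.1866; V=2.694400+-0.311040+0.186624=2.5700
k=7 load: inc=0.186624, refl=0.186624·-0.600000=-0.1120; V=2.383360+0.186624+-0.111974=2.4580
k=8 src: inc=-0.111974, refl=-0.111974·-0.600000=0.0672; V=2.569984+-0.111974+0.067185=2.5252

0 0 source 4.0000
1 2 load 1.6000
2 4 source 3.0400
3 6 load 2.1760
4 8 source 2.6944
5 10 load 2.3834
6 12 source 2.5700
7 14 load 2.4580
8 16 source 2.5252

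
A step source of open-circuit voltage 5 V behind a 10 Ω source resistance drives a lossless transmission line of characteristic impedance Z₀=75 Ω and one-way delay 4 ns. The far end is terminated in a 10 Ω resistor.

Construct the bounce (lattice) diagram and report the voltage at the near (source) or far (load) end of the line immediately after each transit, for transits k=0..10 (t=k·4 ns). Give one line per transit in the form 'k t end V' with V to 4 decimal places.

0 0 source 4.4118
1 4 load 1.0381
2 8 source 3.6180
3 12 load 1.6451
4 16 source 3.1538
5 20 load 2.0001
6 24 source 2.8823
7 28 load 2.2077
8 32 source 2.7236
9 36 load 2.3290
10 40 source 2.6307

Γ_L=-0.764706, Γ_S=-0.764706; launch V₁=5·75/85=4.411765
k=0 src: V=4.4118
k=1 load: inc=4.411765, refl=4.411765·-0.764706=-3.3737; V=0.000000+4.411765+-3.373702=1.0381
k=2 src: inc=-3.373702, refl=-3.373702·-0.764706=2.5799; V=4.411765+-3.373702+2.579890=3.6180
k=3 load: inc=2.579890, refl=2.579890·-0.764706=-1.9729; V=1.038062+2.579890+-1.972857=1.6451
k=4 src: inc=-1.972857, refl=-1.972857·-0.764706=1.5087; V=3.617952+-1.972857+1.508655=3.1538
k=5 load: inc=1.508655, refl=1.508655·-0.764706=-1.1537; V=1.645095+1.508655+-1.153678=2.0001
k=6 src: inc=-1.153678, refl=-1.153678·-0.764706=0.8822; V=3.153751+-1.153678+0.882224=2.8823
k=7 load: inc=0.882224, refl=0.882224·-0.764706=-0.6746; V=2.000073+0.882224+-0.674642=2.2077
k=8 src: inc=-0.674642, refl=-0.674642·-0.764706=0.5159; V=2.882297+-0.674642+0.515903=2.7236
k=9 load: inc=0.515903, refl=0.515903·-0.764706=-0.3945; V=2.207655+0.515903+-0.394514=2.3290
k=10 src: inc=-0.394514, refl=-0.394514·-0.764706=0.3017; V=2.723558+-0.394514+0.301687=2.6307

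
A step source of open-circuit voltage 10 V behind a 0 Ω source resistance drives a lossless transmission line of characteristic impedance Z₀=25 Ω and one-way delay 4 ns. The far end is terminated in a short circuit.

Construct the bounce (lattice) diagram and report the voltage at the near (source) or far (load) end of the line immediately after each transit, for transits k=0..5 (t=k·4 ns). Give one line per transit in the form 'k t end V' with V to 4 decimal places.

0 0 source 10.0000
1 4 load 0.0000
2 8 source 10.0000
3 12 load 0.0000
4 16 source 10.0000
5 20 load 0.0000

Γ_L=-1.000000, Γ_S=-1.000000; launch V₁=10·25/25=10.000000
k=0 src: V=10.0000
k=1 load: inc=10.000000, refl=10.000000·-1.000000=-10.0000; V=0.000000+10.000000+-10.000000=0.0000
k=2 src: inc=-10.000000, refl=-10.000000·-1.000000=10.0000; V=10.000000+-10.000000+10.000000=10.0000
k=3 load: inc=10.000000, refl=10.000000·-1.000000=-10.0000; V=0.000000+10.000000+-10.000000=0.0000
k=4 src: inc=-10.000000, refl=-10.000000·-1.000000=10.0000; V=10.000000+-10.000000+10.000000=10.0000
k=5 load: inc=10.000000, refl=10.000000·-1.000000=-10.0000; V=0.000000+10.000000+-10.000000=0.0000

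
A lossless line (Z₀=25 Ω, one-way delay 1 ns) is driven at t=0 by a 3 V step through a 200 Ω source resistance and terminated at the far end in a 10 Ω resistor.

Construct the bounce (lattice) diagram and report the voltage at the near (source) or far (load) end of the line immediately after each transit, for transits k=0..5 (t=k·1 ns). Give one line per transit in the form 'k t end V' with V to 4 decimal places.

0 0 source 0.3333
1 1 load 0.1905
2 2 source 0.0794
3 3 load 0.1270
4 4 source 0.1640
5 5 load 0.1481

Γ_L=-0.428571, Γ_S=0.777778; launch V₁=3·25/225=0.333333
k=0 src: V=0.3333
k=1 load: inc=0.333333, refl=0.333333·-0.428571=-0.1429; V=0.000000+0.333333+-0.142857=0.1905
k=2 src: inc=-0.142857, refl=-0.142857·0.777778=-0.1111; V=0.333333+-0.142857+-0.111111=0.0794
k=3 load: inc=-0.111111, refl=-0.111111·-0.428571=0.0476; V=0.190476+-0.111111+0.047619=0.1270
k=4 src: inc=0.047619, refl=0.047619·0.777778=0.0370; V=0.079365+0.047619+0.037037=0.1640
k=5 load: inc=0.037037, refl=0.037037·-0.428571=-0.0159; V=0.126984+0.037037+-0.015873=0.1481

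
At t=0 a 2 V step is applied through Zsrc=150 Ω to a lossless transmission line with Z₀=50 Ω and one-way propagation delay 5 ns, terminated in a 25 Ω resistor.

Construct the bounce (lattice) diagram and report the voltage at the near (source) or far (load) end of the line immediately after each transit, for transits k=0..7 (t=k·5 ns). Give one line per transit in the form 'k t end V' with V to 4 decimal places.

Γ_L=-0.333333, Γ_S=0.500000; launch V₁=2·50/200=0.500000
k=0 src: V=0.5000
k=1 load: inc=0.500000, refl=0.500000·-0.333333=-0.1667; V=0.000000+0.500000+-0.166667=0.3333
k=2 src: inc=-0.166667, refl=-0.166667·0.500000=-0.0833; V=0.500000+-0.166667+-0.083333=0.2500
k=3 load: inc=-0.083333, refl=-0.083333·-0.333333=0.0278; V=0.333333+-0.083333+0.027778=0.2778
k=4 src: inc=0.027778, refl=0.027778·0.500000=0.0139; V=0.250000+0.027778+0.013889=0.2917
k=5 load: inc=0.013889, refl=0.013889·-0.333333=-0.0046; V=0.277778+0.013889+-0.004630=0.2870
k=6 src: inc=-0.004630, refl=-0.004630·0.500000=-0.0023; V=0.291667+-0.004630+-0.002315=0.2847
k=7 load: inc=-0.002315, refl=-0.002315·-0.333333=0.0008; V=0.287037+-0.002315+0.000772=0.2855

0 0 source 0.5000
1 5 load 0.3333
2 10 source 0.2500
3 15 load 0.2778
4 20 source 0.2917
5 25 load 0.2870
6 30 source 0.2847
7 35 load 0.2855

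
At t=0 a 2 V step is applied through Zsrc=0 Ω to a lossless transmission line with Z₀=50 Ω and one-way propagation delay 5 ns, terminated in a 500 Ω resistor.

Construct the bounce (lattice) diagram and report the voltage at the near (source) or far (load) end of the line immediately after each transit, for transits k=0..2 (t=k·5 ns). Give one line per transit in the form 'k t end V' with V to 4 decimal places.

Γ_L=0.818182, Γ_S=-1.000000; launch V₁=2·50/50=2.000000
k=0 src: V=2.0000
k=1 load: inc=2.000000, refl=2.000000·0.818182=1.6364; V=0.000000+2.000000+1.636364=3.6364
k=2 src: inc=1.636364, refl=1.636364·-1.000000=-1.6364; V=2.000000+1.636364+-1.636364=2.0000

0 0 source 2.0000
1 5 load 3.6364
2 10 source 2.0000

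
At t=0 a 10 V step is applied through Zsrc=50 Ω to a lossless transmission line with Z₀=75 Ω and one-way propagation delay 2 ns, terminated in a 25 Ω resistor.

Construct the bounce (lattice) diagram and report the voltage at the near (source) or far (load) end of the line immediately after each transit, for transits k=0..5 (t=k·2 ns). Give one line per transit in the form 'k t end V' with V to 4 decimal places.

Γ_L=-0.500000, Γ_S=-0.200000; launch V₁=10·75/125=6.000000
k=0 src: V=6.0000
k=1 load: inc=6.000000, refl=6.000000·-0.500000=-3.0000; V=0.000000+6.000000+-3.000000=3.0000
k=2 src: inc=-3.000000, refl=-3.000000·-0.200000=0.6000; V=6.000000+-3.000000+0.600000=3.6000
k=3 load: inc=0.600000, refl=0.600000·-0.500000=-0.3000; V=3.000000+0.600000+-0.300000=3.3000
k=4 src: inc=-0.300000, refl=-0.300000·-0.200000=0.0600; V=3.600000+-0.300000+0.060000=3.3600
k=5 load: inc=0.060000, refl=0.060000·-0.500000=-0.0300; V=3.300000+0.060000+-0.030000=3.3300

0 0 source 6.0000
1 2 load 3.0000
2 4 source 3.6000
3 6 load 3.3000
4 8 source 3.3600
5 10 load 3.3300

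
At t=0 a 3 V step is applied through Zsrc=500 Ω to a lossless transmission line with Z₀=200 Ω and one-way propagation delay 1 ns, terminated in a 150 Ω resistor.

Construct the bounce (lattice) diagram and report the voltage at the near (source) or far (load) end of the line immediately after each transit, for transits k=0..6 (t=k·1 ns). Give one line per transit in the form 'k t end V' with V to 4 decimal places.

0 0 source 0.8571
1 1 load 0.7347
2 2 source 0.6822
3 3 load 0.6897
4 4 source 0.6929
5 5 load 0.6925
6 6 source 0.6923

Γ_L=-0.142857, Γ_S=0.428571; launch V₁=3·200/700=0.857143
k=0 src: V=0.8571
k=1 load: inc=0.857143, refl=0.857143·-0.142857=-0.1224; V=0.000000+0.857143+-0.122449=0.7347
k=2 src: inc=-0.122449, refl=-0.122449·0.428571=-0.0525; V=0.857143+-0.122449+-0.052478=0.6822
k=3 load: inc=-0.052478, refl=-0.052478·-0.142857=0.0075; V=0.734694+-0.052478+0.007497=0.6897
k=4 src: inc=0.007497, refl=0.007497·0.428571=0.0032; V=0.682216+0.007497+0.003213=0.6929
k=5 load: inc=0.003213, refl=0.003213·-0.142857=-0.0005; V=0.689713+0.003213+-0.000459=0.6925
k=6 src: inc=-0.000459, refl=-0.000459·0.428571=-0.0002; V=0.692926+-0.000459+-0.000197=0.6923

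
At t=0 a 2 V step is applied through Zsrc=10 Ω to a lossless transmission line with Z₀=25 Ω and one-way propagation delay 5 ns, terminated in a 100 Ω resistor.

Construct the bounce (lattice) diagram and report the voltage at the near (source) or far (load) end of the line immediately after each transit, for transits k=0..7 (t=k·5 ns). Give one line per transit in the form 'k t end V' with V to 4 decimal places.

0 0 source 1.4286
1 5 load 2.2857
2 10 source 1.9184
3 15 load 1.6980
4 20 source 1.7924
5 25 load 1.8491
6 30 source 1.8248
7 35 load 1.8102

Γ_L=0.600000, Γ_S=-0.428571; launch V₁=2·25/35=1.428571
k=0 src: V=1.4286
k=1 load: inc=1.428571, refl=1.428571·0.600000=0.8571; V=0.000000+1.428571+0.857143=2.2857
k=2 src: inc=0.857143, refl=0.857143·-0.428571=-0.3673; V=1.428571+0.857143+-0.367347=1.9184
k=3 load: inc=-0.367347, refl=-0.367347·0.600000=-0.2204; V=2.285714+-0.367347+-0.220408=1.6980
k=4 src: inc=-0.220408, refl=-0.220408·-0.428571=0.0945; V=1.918367+-0.220408+0.094461=1.7924
k=5 load: inc=0.094461, refl=0.094461·0.600000=0.0567; V=1.697959+0.094461+0.056676=1.8491
k=6 src: inc=0.056676, refl=0.056676·-0.428571=-0.0243; V=1.792420+0.056676+-0.024290=1.8248
k=7 load: inc=-0.024290, refl=-0.024290·0.600000=-0.0146; V=1.849096+-0.024290+-0.014574=1.8102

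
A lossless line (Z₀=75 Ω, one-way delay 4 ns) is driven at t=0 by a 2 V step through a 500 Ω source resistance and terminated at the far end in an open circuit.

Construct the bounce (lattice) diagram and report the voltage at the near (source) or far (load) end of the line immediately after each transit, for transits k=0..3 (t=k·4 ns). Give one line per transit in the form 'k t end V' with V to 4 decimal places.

Γ_L=1.000000, Γ_S=0.739130; launch V₁=2·75/575=0.260870
k=0 src: V=0.2609
k=1 load: inc=0.260870, refl=0.260870·1.000000=0.2609; V=0.000000+0.260870+0.260870=0.5217
k=2 src: inc=0.260870, refl=0.260870·0.739130=0.1928; V=0.260870+0.260870+0.192817=0.7146
k=3 load: inc=0.192817, refl=0.192817·1.000000=0.1928; V=0.521739+0.192817+0.192817=0.9074

0 0 source 0.2609
1 4 load 0.5217
2 8 source 0.7146
3 12 load 0.9074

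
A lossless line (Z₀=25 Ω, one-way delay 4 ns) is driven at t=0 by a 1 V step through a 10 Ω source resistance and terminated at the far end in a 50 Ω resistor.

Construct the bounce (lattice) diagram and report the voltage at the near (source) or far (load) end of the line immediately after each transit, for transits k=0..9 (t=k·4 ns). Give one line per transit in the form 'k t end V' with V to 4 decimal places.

0 0 source 0.7143
1 4 load 0.9524
2 8 source 0.8503
3 12 load 0.8163
4 16 source 0.8309
5 20 load 0.8358
6 24 source 0.8337
7 28 load 0.8330
8 32 source 0.8333
9 36 load 0.8334

Γ_L=0.333333, Γ_S=-0.428571; launch V₁=1·25/35=0.714286
k=0 src: V=0.7143
k=1 load: inc=0.714286, refl=0.714286·0.333333=0.2381; V=0.000000+0.714286+0.238095=0.9524
k=2 src: inc=0.238095, refl=0.238095·-0.428571=-0.1020; V=0.714286+0.238095+-0.102041=0.8503
k=3 load: inc=-0.102041, refl=-0.102041·0.333333=-0.0340; V=0.952381+-0.102041+-0.034014=0.8163
k=4 src: inc=-0.034014, refl=-0.034014·-0.428571=0.0146; V=0.850340+-0.034014+0.014577=0.8309
k=5 load: inc=0.014577, refl=0.014577·0.333333=0.0049; V=0.816327+0.014577+0.004859=0.8358
k=6 src: inc=0.004859, refl=0.004859·-0.428571=-0.0021; V=0.830904+0.004859+-0.002082=0.8337
k=7 load: inc=-0.002082, refl=-0.002082·0.333333=-0.0007; V=0.835763+-0.002082+-0.000694=0.8330
k=8 src: inc=-0.000694, refl=-0.000694·-0.428571=0.0003; V=0.833680+-0.000694+0.000297=0.8333
k=9 load: inc=0.000297, refl=0.000297·0.333333=0.0001; V=0.832986+0.000297+0.000099=0.8334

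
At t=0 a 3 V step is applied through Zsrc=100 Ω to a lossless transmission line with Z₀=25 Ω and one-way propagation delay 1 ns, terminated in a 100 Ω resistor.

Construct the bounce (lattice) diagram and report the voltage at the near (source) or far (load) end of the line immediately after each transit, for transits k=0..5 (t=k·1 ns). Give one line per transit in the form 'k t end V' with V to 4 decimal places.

0 0 source 0.6000
1 1 load 0.9600
2 2 source 1.1760
3 3 load 1.3056
4 4 source 1.3834
5 5 load 1.4300

Γ_L=0.600000, Γ_S=0.600000; launch V₁=3·25/125=0.600000
k=0 src: V=0.6000
k=1 load: inc=0.600000, refl=0.600000·0.600000=0.3600; V=0.000000+0.600000+0.360000=0.9600
k=2 src: inc=0.360000, refl=0.360000·0.600000=0.2160; V=0.600000+0.360000+0.216000=1.1760
k=3 load: inc=0.216000, refl=0.216000·0.600000=0.1296; V=0.960000+0.216000+0.129600=1.3056
k=4 src: inc=0.129600, refl=0.129600·0.600000=0.0778; V=1.176000+0.129600+0.077760=1.3834
k=5 load: inc=0.077760, refl=0.077760·0.600000=0.0467; V=1.305600+0.077760+0.046656=1.4300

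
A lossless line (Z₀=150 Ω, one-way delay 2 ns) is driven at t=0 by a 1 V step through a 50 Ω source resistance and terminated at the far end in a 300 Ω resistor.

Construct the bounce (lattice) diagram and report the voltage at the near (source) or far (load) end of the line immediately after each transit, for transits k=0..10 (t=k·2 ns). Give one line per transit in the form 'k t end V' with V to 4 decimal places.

Γ_L=0.333333, Γ_S=-0.500000; launch V₁=1·150/200=0.750000
k=0 src: V=0.7500
k=1 load: inc=0.750000, refl=0.750000·0.333333=0.2500; V=0.000000+0.750000+0.250000=1.0000
k=2 src: inc=0.250000, refl=0.250000·-0.500000=-0.1250; V=0.750000+0.250000+-0.125000=0.8750
k=3 load: inc=-0.125000, refl=-0.125000·0.333333=-0.0417; V=1.000000+-0.125000+-0.041667=0.8333
k=4 src: inc=-0.041667, refl=-0.041667·-0.500000=0.0208; V=0.875000+-0.041667+0.020833=0.8542
k=5 load: inc=0.020833, refl=0.020833·0.333333=0.0069; V=0.833333+0.020833+0.006944=0.8611
k=6 src: inc=0.006944, refl=0.006944·-0.500000=-0.0035; V=0.854167+0.006944+-0.003472=0.8576
k=7 load: inc=-0.003472, refl=-0.003472·0.333333=-0.0012; V=0.861111+-0.003472+-0.001157=0.8565
k=8 src: inc=-0.001157, refl=-0.001157·-0.500000=0.0006; V=0.857639+-0.001157+0.000579=0.8571
k=9 load: inc=0.000579, refl=0.000579·0.333333=0.0002; V=0.856481+0.000579+0.000193=0.8573
k=10 src: inc=0.000193, refl=0.000193·-0.500000=-0.0001; V=0.857060+0.000193+-0.000096=0.8572

0 0 source 0.7500
1 2 load 1.0000
2 4 source 0.8750
3 6 load 0.8333
4 8 source 0.8542
5 10 load 0.8611
6 12 source 0.8576
7 14 load 0.8565
8 16 source 0.8571
9 18 load 0.8573
10 20 source 0.8572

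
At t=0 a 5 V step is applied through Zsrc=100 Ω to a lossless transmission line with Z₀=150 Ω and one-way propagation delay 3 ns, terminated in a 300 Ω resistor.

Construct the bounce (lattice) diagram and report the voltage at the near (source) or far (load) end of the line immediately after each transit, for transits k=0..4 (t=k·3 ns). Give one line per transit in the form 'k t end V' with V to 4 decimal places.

0 0 source 3.0000
1 3 load 4.0000
2 6 source 3.8000
3 9 load 3.7333
4 12 source 3.7467

Γ_L=0.333333, Γ_S=-0.200000; launch V₁=5·150/250=3.000000
k=0 src: V=3.0000
k=1 load: inc=3.000000, refl=3.000000·0.333333=1.0000; V=0.000000+3.000000+1.000000=4.0000
k=2 src: inc=1.000000, refl=1.000000·-0.200000=-0.2000; V=3.000000+1.000000+-0.200000=3.8000
k=3 load: inc=-0.200000, refl=-0.200000·0.333333=-0.0667; V=4.000000+-0.200000+-0.066667=3.7333
k=4 src: inc=-0.066667, refl=-0.066667·-0.200000=0.0133; V=3.800000+-0.066667+0.013333=3.7467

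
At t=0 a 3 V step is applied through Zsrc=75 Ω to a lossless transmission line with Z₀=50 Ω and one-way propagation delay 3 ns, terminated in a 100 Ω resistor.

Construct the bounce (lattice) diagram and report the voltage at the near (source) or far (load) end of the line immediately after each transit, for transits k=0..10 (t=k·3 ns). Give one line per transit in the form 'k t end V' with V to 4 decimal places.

Γ_L=0.333333, Γ_S=0.200000; launch V₁=3·50/125=1.200000
k=0 src: V=1.2000
k=1 load: inc=1.200000, refl=1.200000·0.333333=0.4000; V=0.000000+1.200000+0.400000=1.6000
k=2 src: inc=0.400000, refl=0.400000·0.200000=0.0800; V=1.200000+0.400000+0.080000=1.6800
k=3 load: inc=0.080000, refl=0.080000·0.333333=0.0267; V=1.600000+0.080000+0.026667=1.7067
k=4 src: inc=0.026667, refl=0.026667·0.200000=0.0053; V=1.680000+0.026667+0.005333=1.7120
k=5 load: inc=0.005333, refl=0.005333·0.333333=0.0018; V=1.706667+0.005333+0.001778=1.7138
k=6 src: inc=0.001778, refl=0.001778·0.200000=0.0004; V=1.712000+0.001778+0.000356=1.7141
k=7 load: inc=0.000356, refl=0.000356·0.333333=0.0001; V=1.713778+0.000356+0.000119=1.7143
k=8 src: inc=0.000119, refl=0.000119·0.200000=0.0000; V=1.714133+0.000119+0.000024=1.7143
k=9 load: inc=0.000024, refl=0.000024·0.333333=0.0000; V=1.714252+0.000024+0.000008=1.7143
k=10 src: inc=0.000008, refl=0.000008·0.200000=0.0000; V=1.714276+0.000008+0.000002=1.7143

0 0 source 1.2000
1 3 load 1.6000
2 6 source 1.6800
3 9 load 1.7067
4 12 source 1.7120
5 15 load 1.7138
6 18 source 1.7141
7 21 load 1.7143
8 24 source 1.7143
9 27 load 1.7143
10 30 source 1.7143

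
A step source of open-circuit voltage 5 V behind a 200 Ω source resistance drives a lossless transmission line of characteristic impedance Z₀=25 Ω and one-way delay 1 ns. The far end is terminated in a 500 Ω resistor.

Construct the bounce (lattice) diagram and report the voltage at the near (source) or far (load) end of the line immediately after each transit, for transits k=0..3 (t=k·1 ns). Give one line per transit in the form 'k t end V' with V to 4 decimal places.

0 0 source 0.5556
1 1 load 1.0582
2 2 source 1.4491
3 3 load 1.8029

Γ_L=0.904762, Γ_S=0.777778; launch V₁=5·25/225=0.555556
k=0 src: V=0.5556
k=1 load: inc=0.555556, refl=0.555556·0.904762=0.5026; V=0.000000+0.555556+0.502646=1.0582
k=2 src: inc=0.502646, refl=0.502646·0.777778=0.3909; V=0.555556+0.502646+0.390947=1.4491
k=3 load: inc=0.390947, refl=0.390947·0.904762=0.3537; V=1.058201+0.390947+0.353714=1.8029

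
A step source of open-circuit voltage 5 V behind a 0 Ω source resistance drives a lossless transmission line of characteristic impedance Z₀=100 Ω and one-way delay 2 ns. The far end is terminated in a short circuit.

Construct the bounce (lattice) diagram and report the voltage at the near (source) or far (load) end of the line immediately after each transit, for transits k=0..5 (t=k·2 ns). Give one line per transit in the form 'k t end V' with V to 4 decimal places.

Γ_L=-1.000000, Γ_S=-1.000000; launch V₁=5·100/100=5.000000
k=0 src: V=5.0000
k=1 load: inc=5.000000, refl=5.000000·-1.000000=-5.0000; V=0.000000+5.000000+-5.000000=0.0000
k=2 src: inc=-5.000000, refl=-5.000000·-1.000000=5.0000; V=5.000000+-5.000000+5.000000=5.0000
k=3 load: inc=5.000000, refl=5.000000·-1.000000=-5.0000; V=0.000000+5.000000+-5.000000=0.0000
k=4 src: inc=-5.000000, refl=-5.000000·-1.000000=5.0000; V=5.000000+-5.000000+5.000000=5.0000
k=5 load: inc=5.000000, refl=5.000000·-1.000000=-5.0000; V=0.000000+5.000000+-5.000000=0.0000

0 0 source 5.0000
1 2 load 0.0000
2 4 source 5.0000
3 6 load 0.0000
4 8 source 5.0000
5 10 load 0.0000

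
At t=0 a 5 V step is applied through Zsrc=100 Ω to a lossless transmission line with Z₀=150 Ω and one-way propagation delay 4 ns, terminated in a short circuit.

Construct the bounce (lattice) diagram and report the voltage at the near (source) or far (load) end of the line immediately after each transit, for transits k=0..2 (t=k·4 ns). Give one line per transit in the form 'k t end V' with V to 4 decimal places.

Γ_L=-1.000000, Γ_S=-0.200000; launch V₁=5·150/250=3.000000
k=0 src: V=3.0000
k=1 load: inc=3.000000, refl=3.000000·-1.000000=-3.0000; V=0.000000+3.000000+-3.000000=0.0000
k=2 src: inc=-3.000000, refl=-3.000000·-0.200000=0.6000; V=3.000000+-3.000000+0.600000=0.6000

0 0 source 3.0000
1 4 load 0.0000
2 8 source 0.6000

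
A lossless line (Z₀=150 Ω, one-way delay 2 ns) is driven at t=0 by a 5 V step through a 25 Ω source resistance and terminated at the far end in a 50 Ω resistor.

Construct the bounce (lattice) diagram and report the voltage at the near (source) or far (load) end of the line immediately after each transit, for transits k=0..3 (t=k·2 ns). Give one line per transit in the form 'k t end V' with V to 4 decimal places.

0 0 source 4.2857
1 2 load 2.1429
2 4 source 3.6735
3 6 load 2.9082

Γ_L=-0.500000, Γ_S=-0.714286; launch V₁=5·150/175=4.285714
k=0 src: V=4.2857
k=1 load: inc=4.285714, refl=4.285714·-0.500000=-2.1429; V=0.000000+4.285714+-2.142857=2.1429
k=2 src: inc=-2.142857, refl=-2.142857·-0.714286=1.5306; V=4.285714+-2.142857+1.530612=3.6735
k=3 load: inc=1.530612, refl=1.530612·-0.500000=-0.7653; V=2.142857+1.530612+-0.765306=2.9082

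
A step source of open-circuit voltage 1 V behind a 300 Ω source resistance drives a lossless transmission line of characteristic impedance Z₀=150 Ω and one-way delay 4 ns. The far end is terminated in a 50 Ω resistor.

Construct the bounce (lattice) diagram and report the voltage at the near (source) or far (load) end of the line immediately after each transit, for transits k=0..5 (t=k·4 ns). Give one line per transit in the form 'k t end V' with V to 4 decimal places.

0 0 source 0.3333
1 4 load 0.1667
2 8 source 0.1111
3 12 load 0.1389
4 16 source 0.1481
5 20 load 0.1435

Γ_L=-0.500000, Γ_S=0.333333; launch V₁=1·150/450=0.333333
k=0 src: V=0.3333
k=1 load: inc=0.333333, refl=0.333333·-0.500000=-0.1667; V=0.000000+0.333333+-0.166667=0.1667
k=2 src: inc=-0.166667, refl=-0.166667·0.333333=-0.0556; V=0.333333+-0.166667+-0.055556=0.1111
k=3 load: inc=-0.055556, refl=-0.055556·-0.500000=0.0278; V=0.166667+-0.055556+0.027778=0.1389
k=4 src: inc=0.027778, refl=0.027778·0.333333=0.0093; V=0.111111+0.027778+0.009259=0.1481
k=5 load: inc=0.009259, refl=0.009259·-0.500000=-0.0046; V=0.138889+0.009259+-0.004630=0.1435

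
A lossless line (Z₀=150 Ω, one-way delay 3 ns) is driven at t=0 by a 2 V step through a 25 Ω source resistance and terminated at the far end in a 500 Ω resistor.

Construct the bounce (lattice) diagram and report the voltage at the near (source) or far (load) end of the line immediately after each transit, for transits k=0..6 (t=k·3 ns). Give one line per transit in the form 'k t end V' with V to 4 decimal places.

0 0 source 1.7143
1 3 load 2.6374
2 6 source 1.9780
3 9 load 1.6230
4 12 source 1.8766
5 15 load 2.0131
6 18 source 1.9156

Γ_L=0.538462, Γ_S=-0.714286; launch V₁=2·150/175=1.714286
k=0 src: V=1.7143
k=1 load: inc=1.714286, refl=1.714286·0.538462=0.9231; V=0.000000+1.714286+0.923077=2.6374
k=2 src: inc=0.923077, refl=0.923077·-0.714286=-0.6593; V=1.714286+0.923077+-0.659341=1.9780
k=3 load: inc=-0.659341, refl=-0.659341·0.538462=-0.3550; V=2.637363+-0.659341+-0.355030=1.6230
k=4 src: inc=-0.355030, refl=-0.355030·-0.714286=0.2536; V=1.978022+-0.355030+0.253593=1.8766
k=5 load: inc=0.253593, refl=0.253593·0.538462=0.1365; V=1.622992+0.253593+0.136550=2.0131
k=6 src: inc=0.136550, refl=0.136550·-0.714286=-0.0975; V=1.876585+0.136550+-0.097536=1.9156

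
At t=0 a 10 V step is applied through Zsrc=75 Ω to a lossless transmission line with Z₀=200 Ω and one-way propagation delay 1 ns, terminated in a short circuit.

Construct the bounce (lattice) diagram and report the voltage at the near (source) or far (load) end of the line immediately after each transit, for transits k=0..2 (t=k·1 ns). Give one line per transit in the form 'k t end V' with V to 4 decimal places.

0 0 source 7.2727
1 1 load 0.0000
2 2 source 3.3058

Γ_L=-1.000000, Γ_S=-0.454545; launch V₁=10·200/275=7.272727
k=0 src: V=7.2727
k=1 load: inc=7.272727, refl=7.272727·-1.000000=-7.2727; V=0.000000+7.272727+-7.272727=0.0000
k=2 src: inc=-7.272727, refl=-7.272727·-0.454545=3.3058; V=7.272727+-7.272727+3.305785=3.3058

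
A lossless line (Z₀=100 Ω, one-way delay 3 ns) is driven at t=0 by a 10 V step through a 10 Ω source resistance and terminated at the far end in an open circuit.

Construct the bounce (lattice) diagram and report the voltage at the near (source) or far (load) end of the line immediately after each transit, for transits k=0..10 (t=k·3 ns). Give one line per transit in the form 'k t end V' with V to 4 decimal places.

Γ_L=1.000000, Γ_S=-0.818182; launch V₁=10·100/110=9.090909
k=0 src: V=9.0909
k=1 load: inc=9.090909, refl=9.090909·1.000000=9.0909; V=0.000000+9.090909+9.090909=18.1818
k=2 src: inc=9.090909, refl=9.090909·-0.818182=-7.4380; V=9.090909+9.090909+-7.438017=10.7438
k=3 load: inc=-7.438017, refl=-7.438017·1.000000=-7.4380; V=18.181818+-7.438017+-7.438017=3.3058
k=4 src: inc=-7.438017, refl=-7.438017·-0.818182=6.0856; V=10.743802+-7.438017+6.085650=9.3914
k=5 load: inc=6.085650, refl=6.085650·1.000000=6.0856; V=3.305785+6.085650+6.085650=15.4771
k=6 src: inc=6.085650, refl=6.085650·-0.818182=-4.9792; V=9.391435+6.085650+-4.979168=10.4979
k=7 load: inc=-4.979168, refl=-4.979168·1.000000=-4.9792; V=15.477085+-4.979168+-4.979168=5.5187
k=8 src: inc=-4.979168, refl=-4.979168·-0.818182=4.0739; V=10.497917+-4.979168+4.073865=9.5926
k=9 load: inc=4.073865, refl=4.073865·1.000000=4.0739; V=5.518749+4.073865+4.073865=13.6665
k=10 src: inc=4.073865, refl=4.073865·-0.818182=-3.3332; V=9.592614+4.073865+-3.333162=10.3333

0 0 source 9.0909
1 3 load 18.1818
2 6 source 10.7438
3 9 load 3.3058
4 12 source 9.3914
5 15 load 15.4771
6 18 source 10.4979
7 21 load 5.5187
8 24 source 9.5926
9 27 load 13.6665
10 30 source 10.3333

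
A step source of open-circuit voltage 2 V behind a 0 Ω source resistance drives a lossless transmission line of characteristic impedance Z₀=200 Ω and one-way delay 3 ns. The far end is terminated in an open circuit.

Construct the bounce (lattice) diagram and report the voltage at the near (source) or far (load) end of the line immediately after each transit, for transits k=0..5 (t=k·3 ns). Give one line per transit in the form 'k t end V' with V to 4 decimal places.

0 0 source 2.0000
1 3 load 4.0000
2 6 source 2.0000
3 9 load 0.0000
4 12 source 2.0000
5 15 load 4.0000

Γ_L=1.000000, Γ_S=-1.000000; launch V₁=2·200/200=2.000000
k=0 src: V=2.0000
k=1 load: inc=2.000000, refl=2.000000·1.000000=2.0000; V=0.000000+2.000000+2.000000=4.0000
k=2 src: inc=2.000000, refl=2.000000·-1.000000=-2.0000; V=2.000000+2.000000+-2.000000=2.0000
k=3 load: inc=-2.000000, refl=-2.000000·1.000000=-2.0000; V=4.000000+-2.000000+-2.000000=0.0000
k=4 src: inc=-2.000000, refl=-2.000000·-1.000000=2.0000; V=2.000000+-2.000000+2.000000=2.0000
k=5 load: inc=2.000000, refl=2.000000·1.000000=2.0000; V=0.000000+2.000000+2.000000=4.0000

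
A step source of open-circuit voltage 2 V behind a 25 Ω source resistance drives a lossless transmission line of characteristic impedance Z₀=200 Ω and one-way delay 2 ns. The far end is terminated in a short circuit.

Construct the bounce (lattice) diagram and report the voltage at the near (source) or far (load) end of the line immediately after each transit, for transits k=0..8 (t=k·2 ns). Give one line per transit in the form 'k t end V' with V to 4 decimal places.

0 0 source 1.7778
1 2 load 0.0000
2 4 source 1.3827
3 6 load 0.0000
4 8 source 1.0754
5 10 load 0.0000
6 12 source 0.8365
7 14 load 0.0000
8 16 source 0.6506

Γ_L=-1.000000, Γ_S=-0.777778; launch V₁=2·200/225=1.777778
k=0 src: V=1.7778
k=1 load: inc=1.777778, refl=1.777778·-1.000000=-1.7778; V=0.000000+1.777778+-1.777778=0.0000
k=2 src: inc=-1.777778, refl=-1.777778·-0.777778=1.3827; V=1.777778+-1.777778+1.382716=1.3827
k=3 load: inc=1.382716, refl=1.382716·-1.000000=-1.3827; V=0.000000+1.382716+-1.382716=0.0000
k=4 src: inc=-1.382716, refl=-1.382716·-0.777778=1.0754; V=1.382716+-1.382716+1.075446=1.0754
k=5 load: inc=1.075446, refl=1.075446·-1.000000=-1.0754; V=0.000000+1.075446+-1.075446=0.0000
k=6 src: inc=-1.075446, refl=-1.075446·-0.777778=0.8365; V=1.075446+-1.075446+0.836458=0.8365
k=7 load: inc=0.836458, refl=0.836458·-1.000000=-0.8365; V=0.000000+0.836458+-0.836458=0.0000
k=8 src: inc=-0.836458, refl=-0.836458·-0.777778=0.6506; V=0.836458+-0.836458+0.650578=0.6506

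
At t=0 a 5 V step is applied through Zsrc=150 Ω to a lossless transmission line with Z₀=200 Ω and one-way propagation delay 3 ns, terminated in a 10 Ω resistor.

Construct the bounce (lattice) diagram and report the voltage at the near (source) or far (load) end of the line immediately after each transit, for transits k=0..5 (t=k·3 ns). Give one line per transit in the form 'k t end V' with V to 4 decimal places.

0 0 source 2.8571
1 3 load 0.2721
2 6 source 0.6414
3 9 load 0.3073
4 12 source 0.3550
5 15 load 0.3118

Γ_L=-0.904762, Γ_S=-0.142857; launch V₁=5·200/350=2.857143
k=0 src: V=2.8571
k=1 load: inc=2.857143, refl=2.857143·-0.904762=-2.5850; V=0.000000+2.857143+-2.585034=0.2721
k=2 src: inc=-2.585034, refl=-2.585034·-0.142857=0.3693; V=2.857143+-2.585034+0.369291=0.6414
k=3 load: inc=0.369291, refl=0.369291·-0.904762=-0.3341; V=0.272109+0.369291+-0.334120=0.3073
k=4 src: inc=-0.334120, refl=-0.334120·-0.142857=0.0477; V=0.641399+-0.334120+0.047731=0.3550
k=5 load: inc=0.047731, refl=0.047731·-0.904762=-0.0432; V=0.307279+0.047731+-0.043186=0.3118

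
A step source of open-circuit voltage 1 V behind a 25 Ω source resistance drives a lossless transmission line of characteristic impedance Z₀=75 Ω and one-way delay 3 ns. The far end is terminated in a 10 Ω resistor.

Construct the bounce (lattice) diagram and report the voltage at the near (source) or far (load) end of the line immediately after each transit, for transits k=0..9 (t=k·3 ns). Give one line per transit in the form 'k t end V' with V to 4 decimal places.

Γ_L=-0.764706, Γ_S=-0.500000; launch V₁=1·75/100=0.750000
k=0 src: V=0.7500
k=1 load: inc=0.750000, refl=0.750000·-0.764706=-0.5735; V=0.000000+0.750000+-0.573529=0.1765
k=2 src: inc=-0.573529, refl=-0.573529·-0.500000=0.2868; V=0.750000+-0.573529+0.286765=0.4632
k=3 load: inc=0.286765, refl=0.286765·-0.764706=-0.2193; V=0.176471+0.286765+-0.219291=0.2439
k=4 src: inc=-0.219291, refl=-0.219291·-0.500000=0.1096; V=0.463235+-0.219291+0.109645=0.3536
k=5 load: inc=0.109645, refl=0.109645·-0.764706=-0.0838; V=0.243945+0.109645+-0.083846=0.2697
k=6 src: inc=-0.083846, refl=-0.083846·-0.500000=0.0419; V=0.353590+-0.083846+0.041923=0.3117
k=7 load: inc=0.041923, refl=0.041923·-0.764706=-0.0321; V=0.269744+0.041923+-0.032059=0.2796
k=8 src: inc=-0.032059, refl=-0.032059·-0.500000=0.0160; V=0.311667+-0.032059+0.016029=0.2956
k=9 load: inc=0.016029, refl=0.016029·-0.764706=-0.0123; V=0.279608+0.016029+-0.012258=0.2834

0 0 source 0.7500
1 3 load 0.1765
2 6 source 0.4632
3 9 load 0.2439
4 12 source 0.3536
5 15 load 0.2697
6 18 source 0.3117
7 21 load 0.2796
8 24 source 0.2956
9 27 load 0.2834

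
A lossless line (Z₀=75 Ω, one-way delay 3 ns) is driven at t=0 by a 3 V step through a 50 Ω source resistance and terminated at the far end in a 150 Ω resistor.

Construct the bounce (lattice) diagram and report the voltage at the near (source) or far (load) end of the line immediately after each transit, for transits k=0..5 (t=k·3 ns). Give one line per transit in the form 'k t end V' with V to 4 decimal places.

Γ_L=0.333333, Γ_S=-0.200000; launch V₁=3·75/125=1.800000
k=0 src: V=1.8000
k=1 load: inc=1.800000, refl=1.800000·0.333333=0.6000; V=0.000000+1.800000+0.600000=2.4000
k=2 src: inc=0.600000, refl=0.600000·-0.200000=-0.1200; V=1.800000+0.600000+-0.120000=2.2800
k=3 load: inc=-0.120000, refl=-0.120000·0.333333=-0.0400; V=2.400000+-0.120000+-0.040000=2.2400
k=4 src: inc=-0.040000, refl=-0.040000·-0.200000=0.0080; V=2.280000+-0.040000+0.008000=2.2480
k=5 load: inc=0.008000, refl=0.008000·0.333333=0.0027; V=2.240000+0.008000+0.002667=2.2507

0 0 source 1.8000
1 3 load 2.4000
2 6 source 2.2800
3 9 load 2.2400
4 12 source 2.2480
5 15 load 2.2507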